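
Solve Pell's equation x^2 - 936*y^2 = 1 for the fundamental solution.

(x, y) = (5201, 170)

First expand sqrt(936) as a continued fraction. With x_i = (sqrt(936) + m_i)/d_i and (m_0, d_0) = (0, 1): a_0 = floor(sqrt(936)) = 30, since 30^2 = 900 <= 936 < 961 = 31^2.
Iterate m_{i+1} = d_i*a_i - m_i, d_{i+1} = (936 - m_{i+1}^2)/d_i, a_{i+1} = floor((a_0 + m_{i+1})/d_{i+1}):
  m_1 = 1*30 - 0 = 30, d_1 = (936 - 30^2)/1 = 36/1 = 36, a_1 = floor((30 + 30)/36) = 1.
  m_2 = 36*1 - 30 = 6, d_2 = (936 - 6^2)/36 = 900/36 = 25, a_2 = floor((30 + 6)/25) = 1.
  m_3 = 25*1 - 6 = 19, d_3 = (936 - 19^2)/25 = 575/25 = 23, a_3 = floor((30 + 19)/23) = 2.
  m_4 = 23*2 - 19 = 27, d_4 = (936 - 27^2)/23 = 207/23 = 9, a_4 = floor((30 + 27)/9) = 6.
  m_5 = 9*6 - 27 = 27, d_5 = (936 - 27^2)/9 = 207/9 = 23, a_5 = floor((30 + 27)/23) = 2.
  m_6 = 23*2 - 27 = 19, d_6 = (936 - 19^2)/23 = 575/23 = 25, a_6 = floor((30 + 19)/25) = 1.
  m_7 = 25*1 - 19 = 6, d_7 = (936 - 6^2)/25 = 900/25 = 36, a_7 = floor((30 + 6)/36) = 1.
  m_8 = 36*1 - 6 = 30, d_8 = (936 - 30^2)/36 = 36/36 = 1, a_8 = floor((30 + 30)/1) = 60.
  m_9 = 1*60 - 30 = 30, d_9 = (936 - 30^2)/1 = 36/1 = 36: (m_9, d_9) = (m_1, d_1) = (30, 36), so from here the quotients repeat a_1, ..., a_8; the period length is 8.
So sqrt(936) = [30; (1, 1, 2, 6, 2, 1, 1, 60)] with period length k = 8.
k is even, so the fundamental solution of x^2 - 936y^2 = 1 is (p_{k-1}, q_{k-1}) = (p_7, q_7); compute convergents through index 7.
Convergents (p_i = a_i*p_{i-1} + p_{i-2}, q_i = a_i*q_{i-1} + q_{i-2} with p_{-2}=0, p_{-1}=1, q_{-2}=1, q_{-1}=0):
  i=0: a_0=30, p_0 = 30*1 + 0 = 30, q_0 = 30*0 + 1 = 1.
  i=1: a_1=1, p_1 = 1*30 + 1 = 31, q_1 = 1*1 + 0 = 1.
  i=2: a_2=1, p_2 = 1*31 + 30 = 61, q_2 = 1*1 + 1 = 2.
  i=3: a_3=2, p_3 = 2*61 + 31 = 153, q_3 = 2*2 + 1 = 5.
  i=4: a_4=6, p_4 = 6*153 + 61 = 979, q_4 = 6*5 + 2 = 32.
  i=5: a_5=2, p_5 = 2*979 + 153 = 2111, q_5 = 2*32 + 5 = 69.
  i=6: a_6=1, p_6 = 1*2111 + 979 = 3090, q_6 = 1*69 + 32 = 101.
  i=7: a_7=1, p_7 = 1*3090 + 2111 = 5201, q_7 = 1*101 + 69 = 170.
Check: 5201^2 - 936*170^2 = 27050401 - 27050400 = 1, so (x, y) = (5201, 170) solves the equation, and by the theorem it is the least positive solution.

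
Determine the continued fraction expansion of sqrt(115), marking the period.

[10; (1, 2, 1, 1, 1, 1, 1, 2, 1, 20)]

Write x_i = (sqrt(115) + m_i)/d_i with (m_0, d_0) = (0, 1). a_0 = floor(sqrt(115)) = 10, since 10^2 = 100 <= 115 < 121 = 11^2.
Iterate m_{i+1} = d_i*a_i - m_i, d_{i+1} = (115 - m_{i+1}^2)/d_i, a_{i+1} = floor((a_0 + m_{i+1})/d_{i+1}):
  m_1 = 1*10 - 0 = 10, d_1 = (115 - 10^2)/1 = 15/1 = 15, a_1 = floor((10 + 10)/15) = 1.
  m_2 = 15*1 - 10 = 5, d_2 = (115 - 5^2)/15 = 90/15 = 6, a_2 = floor((10 + 5)/6) = 2.
  m_3 = 6*2 - 5 = 7, d_3 = (115 - 7^2)/6 = 66/6 = 11, a_3 = floor((10 + 7)/11) = 1.
  m_4 = 11*1 - 7 = 4, d_4 = (115 - 4^2)/11 = 99/11 = 9, a_4 = floor((10 + 4)/9) = 1.
  m_5 = 9*1 - 4 = 5, d_5 = (115 - 5^2)/9 = 90/9 = 10, a_5 = floor((10 + 5)/10) = 1.
  m_6 = 10*1 - 5 = 5, d_6 = (115 - 5^2)/10 = 90/10 = 9, a_6 = floor((10 + 5)/9) = 1.
  m_7 = 9*1 - 5 = 4, d_7 = (115 - 4^2)/9 = 99/9 = 11, a_7 = floor((10 + 4)/11) = 1.
  m_8 = 11*1 - 4 = 7, d_8 = (115 - 7^2)/11 = 66/11 = 6, a_8 = floor((10 + 7)/6) = 2.
  m_9 = 6*2 - 7 = 5, d_9 = (115 - 5^2)/6 = 90/6 = 15, a_9 = floor((10 + 5)/15) = 1.
  m_10 = 15*1 - 5 = 10, d_10 = (115 - 10^2)/15 = 15/15 = 1, a_10 = floor((10 + 10)/1) = 20.
  m_11 = 1*20 - 10 = 10, d_11 = (115 - 10^2)/1 = 15/1 = 15: (m_11, d_11) = (m_1, d_1) = (10, 15), so from here the quotients repeat a_1, ..., a_10; the period length is 10.
Hence the expansion of sqrt(115) is a_0 = 10 followed by the repeating block 1, 2, 1, 1, 1, 1, 1, 2, 1, 20 (period 10).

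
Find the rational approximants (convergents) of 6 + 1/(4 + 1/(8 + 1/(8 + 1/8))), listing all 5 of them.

6/1, 25/4, 206/33, 1673/268, 13590/2177

Using the convergent recurrence p_i = a_i*p_{i-1} + p_{i-2}, q_i = a_i*q_{i-1} + q_{i-2} with p_{-2}=0, p_{-1}=1, q_{-2}=1, q_{-1}=0:
  i=0: a_0=6, p_0 = 6*1 + 0 = 6, q_0 = 6*0 + 1 = 1.
  i=1: a_1=4, p_1 = 4*6 + 1 = 25, q_1 = 4*1 + 0 = 4.
  i=2: a_2=8, p_2 = 8*25 + 6 = 206, q_2 = 8*4 + 1 = 33.
  i=3: a_3=8, p_3 = 8*206 + 25 = 1673, q_3 = 8*33 + 4 = 268.
  i=4: a_4=8, p_4 = 8*1673 + 206 = 13590, q_4 = 8*268 + 33 = 2177.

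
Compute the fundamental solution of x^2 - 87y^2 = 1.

First expand sqrt(87) as a continued fraction. With x_i = (sqrt(87) + m_i)/d_i and (m_0, d_0) = (0, 1): a_0 = floor(sqrt(87)) = 9, since 9^2 = 81 <= 87 < 100 = 10^2.
Iterate m_{i+1} = d_i*a_i - m_i, d_{i+1} = (87 - m_{i+1}^2)/d_i, a_{i+1} = floor((a_0 + m_{i+1})/d_{i+1}):
  m_1 = 1*9 - 0 = 9, d_1 = (87 - 9^2)/1 = 6/1 = 6, a_1 = floor((9 + 9)/6) = 3.
  m_2 = 6*3 - 9 = 9, d_2 = (87 - 9^2)/6 = 6/6 = 1, a_2 = floor((9 + 9)/1) = 18.
  m_3 = 1*18 - 9 = 9, d_3 = (87 - 9^2)/1 = 6/1 = 6: (m_3, d_3) = (m_1, d_1) = (9, 6), so from here the quotients repeat a_1, a_2; the period length is 2.
So sqrt(87) = [9; (3, 18)] with period length k = 2.
k is even, so the fundamental solution of x^2 - 87y^2 = 1 is (p_{k-1}, q_{k-1}) = (p_1, q_1); compute convergents through index 1.
Convergents (p_i = a_i*p_{i-1} + p_{i-2}, q_i = a_i*q_{i-1} + q_{i-2} with p_{-2}=0, p_{-1}=1, q_{-2}=1, q_{-1}=0):
  i=0: a_0=9, p_0 = 9*1 + 0 = 9, q_0 = 9*0 + 1 = 1.
  i=1: a_1=3, p_1 = 3*9 + 1 = 28, q_1 = 3*1 + 0 = 3.
Check: 28^2 - 87*3^2 = 784 - 783 = 1, so (x, y) = (28, 3) solves the equation, and by the theorem it is the least positive solution.

(x, y) = (28, 3)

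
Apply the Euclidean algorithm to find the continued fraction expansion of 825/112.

Run the Euclidean algorithm on 825 and 112; the successive quotients are the partial quotients a_0, a_1, ... (each step inverts the fractional part left over by the previous one):
  825 = 7*112 + 41, so a_0 = 7.
  112 = 2*41 + 30, so a_1 = 2.
  41 = 1*30 + 11, so a_2 = 1.
  30 = 2*11 + 8, so a_3 = 2.
  11 = 1*8 + 3, so a_4 = 1.
  8 = 2*3 + 2, so a_5 = 2.
  3 = 1*2 + 1, so a_6 = 1.
  2 = 2*1 + 0, so a_7 = 2.
The remainder reaches 0 after 8 divisions, so the expansion has 8 partial quotients, read off in order.

[7; 2, 1, 2, 1, 2, 1, 2]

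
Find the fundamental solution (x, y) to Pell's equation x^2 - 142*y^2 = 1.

(x, y) = (143, 12)

First expand sqrt(142) as a continued fraction. With x_i = (sqrt(142) + m_i)/d_i and (m_0, d_0) = (0, 1): a_0 = floor(sqrt(142)) = 11, since 11^2 = 121 <= 142 < 144 = 12^2.
Iterate m_{i+1} = d_i*a_i - m_i, d_{i+1} = (142 - m_{i+1}^2)/d_i, a_{i+1} = floor((a_0 + m_{i+1})/d_{i+1}):
  m_1 = 1*11 - 0 = 11, d_1 = (142 - 11^2)/1 = 21/1 = 21, a_1 = floor((11 + 11)/21) = 1.
  m_2 = 21*1 - 11 = 10, d_2 = (142 - 10^2)/21 = 42/21 = 2, a_2 = floor((11 + 10)/2) = 10.
  m_3 = 2*10 - 10 = 10, d_3 = (142 - 10^2)/2 = 42/2 = 21, a_3 = floor((11 + 10)/21) = 1.
  m_4 = 21*1 - 10 = 11, d_4 = (142 - 11^2)/21 = 21/21 = 1, a_4 = floor((11 + 11)/1) = 22.
  m_5 = 1*22 - 11 = 11, d_5 = (142 - 11^2)/1 = 21/1 = 21: (m_5, d_5) = (m_1, d_1) = (11, 21), so from here the quotients repeat a_1, ..., a_4; the period length is 4.
So sqrt(142) = [11; (1, 10, 1, 22)] with period length k = 4.
k is even, so the fundamental solution of x^2 - 142y^2 = 1 is (p_{k-1}, q_{k-1}) = (p_3, q_3); compute convergents through index 3.
Convergents (p_i = a_i*p_{i-1} + p_{i-2}, q_i = a_i*q_{i-1} + q_{i-2} with p_{-2}=0, p_{-1}=1, q_{-2}=1, q_{-1}=0):
  i=0: a_0=11, p_0 = 11*1 + 0 = 11, q_0 = 11*0 + 1 = 1.
  i=1: a_1=1, p_1 = 1*11 + 1 = 12, q_1 = 1*1 + 0 = 1.
  i=2: a_2=10, p_2 = 10*12 + 11 = 131, q_2 = 10*1 + 1 = 11.
  i=3: a_3=1, p_3 = 1*131 + 12 = 143, q_3 = 1*11 + 1 = 12.
Check: 143^2 - 142*12^2 = 20449 - 20448 = 1, so (x, y) = (143, 12) solves the equation, and by the theorem it is the least positive solution.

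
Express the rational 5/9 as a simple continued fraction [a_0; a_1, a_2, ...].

Run the Euclidean algorithm on 5 and 9; the successive quotients are the partial quotients a_0, a_1, ... (each step inverts the fractional part left over by the previous one):
  5 = 0*9 + 5, so a_0 = 0.
  9 = 1*5 + 4, so a_1 = 1.
  5 = 1*4 + 1, so a_2 = 1.
  4 = 4*1 + 0, so a_3 = 4.
The remainder reaches 0 after 4 divisions, so the expansion has 4 partial quotients, read off in order.

[0; 1, 1, 4]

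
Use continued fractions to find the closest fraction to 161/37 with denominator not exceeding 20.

Expand x = 161/37 as a continued fraction with the Euclidean algorithm:
  161 = 4*37 + 13, so a_0 = 4.
  37 = 2*13 + 11, so a_1 = 2.
  13 = 1*11 + 2, so a_2 = 1.
  11 = 5*2 + 1, so a_3 = 5.
  2 = 2*1 + 0, so a_4 = 2.
so x = [4; 2, 1, 5, 2].
Convergents (p_i = a_i*p_{i-1} + p_{i-2}, q_i = a_i*q_{i-1} + q_{i-2} with p_{-2}=0, p_{-1}=1, q_{-2}=1, q_{-1}=0), until the denominator exceeds 20:
  i=0: a_0=4, p_0 = 4*1 + 0 = 4, q_0 = 4*0 + 1 = 1.
  i=1: a_1=2, p_1 = 2*4 + 1 = 9, q_1 = 2*1 + 0 = 2.
  i=2: a_2=1, p_2 = 1*9 + 4 = 13, q_2 = 1*2 + 1 = 3.
  i=3: a_3=5, p_3 = 5*13 + 9 = 74, q_3 = 5*3 + 2 = 17.
  i=4: a_4=2, p_4 = 2*74 + 13 = 161, q_4 = 2*17 + 3 = 37.
q_4 = 37 > 20, so the last convergent with denominator <= 20 is p_3/q_3 = 74/17.
The closest fraction with denominator <= 20 is either p_3/q_3 or the intermediate fraction (k*p_3 + p_2)/(k*q_3 + q_2) with the largest k >= 1 whose denominator stays <= 20; these approach x as k grows, and every other convergent or intermediate fraction in range is farther away.
Largest k: floor((20 - q_2)/q_3) = floor((20 - 3)/17) = 1.
That gives (1*74 + 13)/(1*17 + 3) = 87/20.
Compare the errors: |x - 74/17| = |161*17 - 74*37|/(37*17) = 1/629, and |x - 87/20| = |161*20 - 87*37|/(37*20) = 1/740.
Cross-multiplying, 1*629 = 629 < 740 = 1*740, so 1/740 is smaller: the intermediate fraction 87/20 is closer to x than 74/17.

87/20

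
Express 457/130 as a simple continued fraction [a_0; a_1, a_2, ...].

Run the Euclidean algorithm on 457 and 130; the successive quotients are the partial quotients a_0, a_1, ... (each step inverts the fractional part left over by the previous one):
  457 = 3*130 + 67, so a_0 = 3.
  130 = 1*67 + 63, so a_1 = 1.
  67 = 1*63 + 4, so a_2 = 1.
  63 = 15*4 + 3, so a_3 = 15.
  4 = 1*3 + 1, so a_4 = 1.
  3 = 3*1 + 0, so a_5 = 3.
The remainder reaches 0 after 6 divisions, so the expansion has 6 partial quotients, read off in order.

[3; 1, 1, 15, 1, 3]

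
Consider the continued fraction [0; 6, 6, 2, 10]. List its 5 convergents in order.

0/1, 1/6, 6/37, 13/80, 136/837

Using the convergent recurrence p_i = a_i*p_{i-1} + p_{i-2}, q_i = a_i*q_{i-1} + q_{i-2} with p_{-2}=0, p_{-1}=1, q_{-2}=1, q_{-1}=0:
  i=0: a_0=0, p_0 = 0*1 + 0 = 0, q_0 = 0*0 + 1 = 1.
  i=1: a_1=6, p_1 = 6*0 + 1 = 1, q_1 = 6*1 + 0 = 6.
  i=2: a_2=6, p_2 = 6*1 + 0 = 6, q_2 = 6*6 + 1 = 37.
  i=3: a_3=2, p_3 = 2*6 + 1 = 13, q_3 = 2*37 + 6 = 80.
  i=4: a_4=10, p_4 = 10*13 + 6 = 136, q_4 = 10*80 + 37 = 837.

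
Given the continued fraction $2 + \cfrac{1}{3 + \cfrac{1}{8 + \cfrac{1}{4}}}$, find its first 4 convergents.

2/1, 7/3, 58/25, 239/103

Using the convergent recurrence p_i = a_i*p_{i-1} + p_{i-2}, q_i = a_i*q_{i-1} + q_{i-2} with p_{-2}=0, p_{-1}=1, q_{-2}=1, q_{-1}=0:
  i=0: a_0=2, p_0 = 2*1 + 0 = 2, q_0 = 2*0 + 1 = 1.
  i=1: a_1=3, p_1 = 3*2 + 1 = 7, q_1 = 3*1 + 0 = 3.
  i=2: a_2=8, p_2 = 8*7 + 2 = 58, q_2 = 8*3 + 1 = 25.
  i=3: a_3=4, p_3 = 4*58 + 7 = 239, q_3 = 4*25 + 3 = 103.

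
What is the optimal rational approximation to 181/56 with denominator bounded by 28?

42/13

Expand x = 181/56 as a continued fraction with the Euclidean algorithm:
  181 = 3*56 + 13, so a_0 = 3.
  56 = 4*13 + 4, so a_1 = 4.
  13 = 3*4 + 1, so a_2 = 3.
  4 = 4*1 + 0, so a_3 = 4.
so x = [3; 4, 3, 4].
Convergents (p_i = a_i*p_{i-1} + p_{i-2}, q_i = a_i*q_{i-1} + q_{i-2} with p_{-2}=0, p_{-1}=1, q_{-2}=1, q_{-1}=0), until the denominator exceeds 28:
  i=0: a_0=3, p_0 = 3*1 + 0 = 3, q_0 = 3*0 + 1 = 1.
  i=1: a_1=4, p_1 = 4*3 + 1 = 13, q_1 = 4*1 + 0 = 4.
  i=2: a_2=3, p_2 = 3*13 + 3 = 42, q_2 = 3*4 + 1 = 13.
  i=3: a_3=4, p_3 = 4*42 + 13 = 181, q_3 = 4*13 + 4 = 56.
q_3 = 56 > 28, so the last convergent with denominator <= 28 is p_2/q_2 = 42/13.
The closest fraction with denominator <= 28 is either p_2/q_2 or the intermediate fraction (k*p_2 + p_1)/(k*q_2 + q_1) with the largest k >= 1 whose denominator stays <= 28; these approach x as k grows, and every other convergent or intermediate fraction in range is farther away.
Largest k: floor((28 - q_1)/q_2) = floor((28 - 4)/13) = 1.
That gives (1*42 + 13)/(1*13 + 4) = 55/17.
Compare the errors: |x - 42/13| = |181*13 - 42*56|/(56*13) = 1/728, and |x - 55/17| = |181*17 - 55*56|/(56*17) = 3/952.
Cross-multiplying, 1*952 = 952 < 2184 = 3*728, so 1/728 is smaller: the convergent 42/13 is closer to x than 55/17.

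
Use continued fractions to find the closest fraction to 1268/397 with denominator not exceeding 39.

Expand x = 1268/397 as a continued fraction with the Euclidean algorithm:
  1268 = 3*397 + 77, so a_0 = 3.
  397 = 5*77 + 12, so a_1 = 5.
  77 = 6*12 + 5, so a_2 = 6.
  12 = 2*5 + 2, so a_3 = 2.
  5 = 2*2 + 1, so a_4 = 2.
  2 = 2*1 + 0, so a_5 = 2.
so x = [3; 5, 6, 2, 2, 2].
Convergents (p_i = a_i*p_{i-1} + p_{i-2}, q_i = a_i*q_{i-1} + q_{i-2} with p_{-2}=0, p_{-1}=1, q_{-2}=1, q_{-1}=0), until the denominator exceeds 39:
  i=0: a_0=3, p_0 = 3*1 + 0 = 3, q_0 = 3*0 + 1 = 1.
  i=1: a_1=5, p_1 = 5*3 + 1 = 16, q_1 = 5*1 + 0 = 5.
  i=2: a_2=6, p_2 = 6*16 + 3 = 99, q_2 = 6*5 + 1 = 31.
  i=3: a_3=2, p_3 = 2*99 + 16 = 214, q_3 = 2*31 + 5 = 67.
q_3 = 67 > 39, so the last convergent with denominator <= 39 is p_2/q_2 = 99/31.
The closest fraction with denominator <= 39 is either p_2/q_2 or the intermediate fraction (k*p_2 + p_1)/(k*q_2 + q_1) with the largest k >= 1 whose denominator stays <= 39; these approach x as k grows, and every other convergent or intermediate fraction in range is farther away.
Largest k: floor((39 - q_1)/q_2) = floor((39 - 5)/31) = 1.
That gives (1*99 + 16)/(1*31 + 5) = 115/36.
Compare the errors: |x - 99/31| = |1268*31 - 99*397|/(397*31) = 5/12307, and |x - 115/36| = |1268*36 - 115*397|/(397*36) = 7/14292.
Cross-multiplying, 5*14292 = 71460 < 86149 = 7*12307, so 5/12307 is smaller: the convergent 99/31 is closer to x than 115/36.

99/31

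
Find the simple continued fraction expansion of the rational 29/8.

[3; 1, 1, 1, 2]

Run the Euclidean algorithm on 29 and 8; the successive quotients are the partial quotients a_0, a_1, ... (each step inverts the fractional part left over by the previous one):
  29 = 3*8 + 5, so a_0 = 3.
  8 = 1*5 + 3, so a_1 = 1.
  5 = 1*3 + 2, so a_2 = 1.
  3 = 1*2 + 1, so a_3 = 1.
  2 = 2*1 + 0, so a_4 = 2.
The remainder reaches 0 after 5 divisions, so the expansion has 5 partial quotients, read off in order.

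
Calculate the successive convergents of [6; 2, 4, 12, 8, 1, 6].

Using the convergent recurrence p_i = a_i*p_{i-1} + p_{i-2}, q_i = a_i*q_{i-1} + q_{i-2} with p_{-2}=0, p_{-1}=1, q_{-2}=1, q_{-1}=0:
  i=0: a_0=6, p_0 = 6*1 + 0 = 6, q_0 = 6*0 + 1 = 1.
  i=1: a_1=2, p_1 = 2*6 + 1 = 13, q_1 = 2*1 + 0 = 2.
  i=2: a_2=4, p_2 = 4*13 + 6 = 58, q_2 = 4*2 + 1 = 9.
  i=3: a_3=12, p_3 = 12*58 + 13 = 709, q_3 = 12*9 + 2 = 110.
  i=4: a_4=8, p_4 = 8*709 + 58 = 5730, q_4 = 8*110 + 9 = 889.
  i=5: a_5=1, p_5 = 1*5730 + 709 = 6439, q_5 = 1*889 + 110 = 999.
  i=6: a_6=6, p_6 = 6*6439 + 5730 = 44364, q_6 = 6*999 + 889 = 6883.

6/1, 13/2, 58/9, 709/110, 5730/889, 6439/999, 44364/6883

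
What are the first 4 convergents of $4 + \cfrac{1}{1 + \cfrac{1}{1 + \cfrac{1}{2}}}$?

4/1, 5/1, 9/2, 23/5

Using the convergent recurrence p_i = a_i*p_{i-1} + p_{i-2}, q_i = a_i*q_{i-1} + q_{i-2} with p_{-2}=0, p_{-1}=1, q_{-2}=1, q_{-1}=0:
  i=0: a_0=4, p_0 = 4*1 + 0 = 4, q_0 = 4*0 + 1 = 1.
  i=1: a_1=1, p_1 = 1*4 + 1 = 5, q_1 = 1*1 + 0 = 1.
  i=2: a_2=1, p_2 = 1*5 + 4 = 9, q_2 = 1*1 + 1 = 2.
  i=3: a_3=2, p_3 = 2*9 + 5 = 23, q_3 = 2*2 + 1 = 5.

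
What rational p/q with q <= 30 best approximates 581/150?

31/8

Expand x = 581/150 as a continued fraction with the Euclidean algorithm:
  581 = 3*150 + 131, so a_0 = 3.
  150 = 1*131 + 19, so a_1 = 1.
  131 = 6*19 + 17, so a_2 = 6.
  19 = 1*17 + 2, so a_3 = 1.
  17 = 8*2 + 1, so a_4 = 8.
  2 = 2*1 + 0, so a_5 = 2.
so x = [3; 1, 6, 1, 8, 2].
Convergents (p_i = a_i*p_{i-1} + p_{i-2}, q_i = a_i*q_{i-1} + q_{i-2} with p_{-2}=0, p_{-1}=1, q_{-2}=1, q_{-1}=0), until the denominator exceeds 30:
  i=0: a_0=3, p_0 = 3*1 + 0 = 3, q_0 = 3*0 + 1 = 1.
  i=1: a_1=1, p_1 = 1*3 + 1 = 4, q_1 = 1*1 + 0 = 1.
  i=2: a_2=6, p_2 = 6*4 + 3 = 27, q_2 = 6*1 + 1 = 7.
  i=3: a_3=1, p_3 = 1*27 + 4 = 31, q_3 = 1*7 + 1 = 8.
  i=4: a_4=8, p_4 = 8*31 + 27 = 275, q_4 = 8*8 + 7 = 71.
q_4 = 71 > 30, so the last convergent with denominator <= 30 is p_3/q_3 = 31/8.
The closest fraction with denominator <= 30 is either p_3/q_3 or the intermediate fraction (k*p_3 + p_2)/(k*q_3 + q_2) with the largest k >= 1 whose denominator stays <= 30; these approach x as k grows, and every other convergent or intermediate fraction in range is farther away.
Largest k: floor((30 - q_2)/q_3) = floor((30 - 7)/8) = 2.
That gives (2*31 + 27)/(2*8 + 7) = 89/23.
Compare the errors: |x - 31/8| = |581*8 - 31*150|/(150*8) = 2/1200, and |x - 89/23| = |581*23 - 89*150|/(150*23) = 13/3450.
Cross-multiplying, 2*3450 = 6900 < 15600 = 13*1200, so 2/1200 is smaller: the convergent 31/8 is closer to x than 89/23.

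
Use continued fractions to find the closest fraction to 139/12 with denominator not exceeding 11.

Expand x = 139/12 as a continued fraction with the Euclidean algorithm:
  139 = 11*12 + 7, so a_0 = 11.
  12 = 1*7 + 5, so a_1 = 1.
  7 = 1*5 + 2, so a_2 = 1.
  5 = 2*2 + 1, so a_3 = 2.
  2 = 2*1 + 0, so a_4 = 2.
so x = [11; 1, 1, 2, 2].
Convergents (p_i = a_i*p_{i-1} + p_{i-2}, q_i = a_i*q_{i-1} + q_{i-2} with p_{-2}=0, p_{-1}=1, q_{-2}=1, q_{-1}=0), until the denominator exceeds 11:
  i=0: a_0=11, p_0 = 11*1 + 0 = 11, q_0 = 11*0 + 1 = 1.
  i=1: a_1=1, p_1 = 1*11 + 1 = 12, q_1 = 1*1 + 0 = 1.
  i=2: a_2=1, p_2 = 1*12 + 11 = 23, q_2 = 1*1 + 1 = 2.
  i=3: a_3=2, p_3 = 2*23 + 12 = 58, q_3 = 2*2 + 1 = 5.
  i=4: a_4=2, p_4 = 2*58 + 23 = 139, q_4 = 2*5 + 2 = 12.
q_4 = 12 > 11, so the last convergent with denominator <= 11 is p_3/q_3 = 58/5.
The closest fraction with denominator <= 11 is either p_3/q_3 or the intermediate fraction (k*p_3 + p_2)/(k*q_3 + q_2) with the largest k >= 1 whose denominator stays <= 11; these approach x as k grows, and every other convergent or intermediate fraction in range is farther away.
Largest k: floor((11 - q_2)/q_3) = floor((11 - 2)/5) = 1.
That gives (1*58 + 23)/(1*5 + 2) = 81/7.
Compare the errors: |x - 58/5| = |139*5 - 58*12|/(12*5) = 1/60, and |x - 81/7| = |139*7 - 81*12|/(12*7) = 1/84.
Cross-multiplying, 1*60 = 60 < 84 = 1*84, so 1/84 is smaller: the intermediate fraction 81/7 is closer to x than 58/5.

81/7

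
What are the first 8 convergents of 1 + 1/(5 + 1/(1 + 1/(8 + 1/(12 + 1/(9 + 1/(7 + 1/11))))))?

1/1, 6/5, 7/6, 62/53, 751/642, 6821/5831, 48498/41459, 540299/461880

Using the convergent recurrence p_i = a_i*p_{i-1} + p_{i-2}, q_i = a_i*q_{i-1} + q_{i-2} with p_{-2}=0, p_{-1}=1, q_{-2}=1, q_{-1}=0:
  i=0: a_0=1, p_0 = 1*1 + 0 = 1, q_0 = 1*0 + 1 = 1.
  i=1: a_1=5, p_1 = 5*1 + 1 = 6, q_1 = 5*1 + 0 = 5.
  i=2: a_2=1, p_2 = 1*6 + 1 = 7, q_2 = 1*5 + 1 = 6.
  i=3: a_3=8, p_3 = 8*7 + 6 = 62, q_3 = 8*6 + 5 = 53.
  i=4: a_4=12, p_4 = 12*62 + 7 = 751, q_4 = 12*53 + 6 = 642.
  i=5: a_5=9, p_5 = 9*751 + 62 = 6821, q_5 = 9*642 + 53 = 5831.
  i=6: a_6=7, p_6 = 7*6821 + 751 = 48498, q_6 = 7*5831 + 642 = 41459.
  i=7: a_7=11, p_7 = 11*48498 + 6821 = 540299, q_7 = 11*41459 + 5831 = 461880.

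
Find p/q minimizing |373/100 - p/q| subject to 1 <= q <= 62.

Expand x = 373/100 as a continued fraction with the Euclidean algorithm:
  373 = 3*100 + 73, so a_0 = 3.
  100 = 1*73 + 27, so a_1 = 1.
  73 = 2*27 + 19, so a_2 = 2.
  27 = 1*19 + 8, so a_3 = 1.
  19 = 2*8 + 3, so a_4 = 2.
  8 = 2*3 + 2, so a_5 = 2.
  3 = 1*2 + 1, so a_6 = 1.
  2 = 2*1 + 0, so a_7 = 2.
so x = [3; 1, 2, 1, 2, 2, 1, 2].
Convergents (p_i = a_i*p_{i-1} + p_{i-2}, q_i = a_i*q_{i-1} + q_{i-2} with p_{-2}=0, p_{-1}=1, q_{-2}=1, q_{-1}=0), until the denominator exceeds 62:
  i=0: a_0=3, p_0 = 3*1 + 0 = 3, q_0 = 3*0 + 1 = 1.
  i=1: a_1=1, p_1 = 1*3 + 1 = 4, q_1 = 1*1 + 0 = 1.
  i=2: a_2=2, p_2 = 2*4 + 3 = 11, q_2 = 2*1 + 1 = 3.
  i=3: a_3=1, p_3 = 1*11 + 4 = 15, q_3 = 1*3 + 1 = 4.
  i=4: a_4=2, p_4 = 2*15 + 11 = 41, q_4 = 2*4 + 3 = 11.
  i=5: a_5=2, p_5 = 2*41 + 15 = 97, q_5 = 2*11 + 4 = 26.
  i=6: a_6=1, p_6 = 1*97 + 41 = 138, q_6 = 1*26 + 11 = 37.
  i=7: a_7=2, p_7 = 2*138 + 97 = 373, q_7 = 2*37 + 26 = 100.
q_7 = 100 > 62, so the last convergent with denominator <= 62 is p_6/q_6 = 138/37.
The closest fraction with denominator <= 62 is either p_6/q_6 or the intermediate fraction (k*p_6 + p_5)/(k*q_6 + q_5) with the largest k >= 1 whose denominator stays <= 62; these approach x as k grows, and every other convergent or intermediate fraction in range is farther away.
Largest k: floor((62 - q_5)/q_6) = floor((62 - 26)/37) = 0.
Since k = 0, no intermediate fraction beyond p_6/q_6 has denominator <= 62, so the convergent 138/37 is the closest (its error is |373*37 - 138*100|/(100*37) = 1/3700).

138/37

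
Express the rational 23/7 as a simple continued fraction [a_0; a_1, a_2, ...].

[3; 3, 2]

Run the Euclidean algorithm on 23 and 7; the successive quotients are the partial quotients a_0, a_1, ... (each step inverts the fractional part left over by the previous one):
  23 = 3*7 + 2, so a_0 = 3.
  7 = 3*2 + 1, so a_1 = 3.
  2 = 2*1 + 0, so a_2 = 2.
The remainder reaches 0 after 3 divisions, so the expansion has 3 partial quotients, read off in order.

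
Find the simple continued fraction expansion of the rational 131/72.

[1; 1, 4, 1, 1, 6]

Run the Euclidean algorithm on 131 and 72; the successive quotients are the partial quotients a_0, a_1, ... (each step inverts the fractional part left over by the previous one):
  131 = 1*72 + 59, so a_0 = 1.
  72 = 1*59 + 13, so a_1 = 1.
  59 = 4*13 + 7, so a_2 = 4.
  13 = 1*7 + 6, so a_3 = 1.
  7 = 1*6 + 1, so a_4 = 1.
  6 = 6*1 + 0, so a_5 = 6.
The remainder reaches 0 after 6 divisions, so the expansion has 6 partial quotients, read off in order.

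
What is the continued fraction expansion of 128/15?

[8; 1, 1, 7]

Run the Euclidean algorithm on 128 and 15; the successive quotients are the partial quotients a_0, a_1, ... (each step inverts the fractional part left over by the previous one):
  128 = 8*15 + 8, so a_0 = 8.
  15 = 1*8 + 7, so a_1 = 1.
  8 = 1*7 + 1, so a_2 = 1.
  7 = 7*1 + 0, so a_3 = 7.
The remainder reaches 0 after 4 divisions, so the expansion has 4 partial quotients, read off in order.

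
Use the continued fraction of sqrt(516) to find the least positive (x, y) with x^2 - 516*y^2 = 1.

First expand sqrt(516) as a continued fraction. With x_i = (sqrt(516) + m_i)/d_i and (m_0, d_0) = (0, 1): a_0 = floor(sqrt(516)) = 22, since 22^2 = 484 <= 516 < 529 = 23^2.
Iterate m_{i+1} = d_i*a_i - m_i, d_{i+1} = (516 - m_{i+1}^2)/d_i, a_{i+1} = floor((a_0 + m_{i+1})/d_{i+1}):
  m_1 = 1*22 - 0 = 22, d_1 = (516 - 22^2)/1 = 32/1 = 32, a_1 = floor((22 + 22)/32) = 1.
  m_2 = 32*1 - 22 = 10, d_2 = (516 - 10^2)/32 = 416/32 = 13, a_2 = floor((22 + 10)/13) = 2.
  m_3 = 13*2 - 10 = 16, d_3 = (516 - 16^2)/13 = 260/13 = 20, a_3 = floor((22 + 16)/20) = 1.
  m_4 = 20*1 - 16 = 4, d_4 = (516 - 4^2)/20 = 500/20 = 25, a_4 = floor((22 + 4)/25) = 1.
  m_5 = 25*1 - 4 = 21, d_5 = (516 - 21^2)/25 = 75/25 = 3, a_5 = floor((22 + 21)/3) = 14.
  m_6 = 3*14 - 21 = 21, d_6 = (516 - 21^2)/3 = 75/3 = 25, a_6 = floor((22 + 21)/25) = 1.
  m_7 = 25*1 - 21 = 4, d_7 = (516 - 4^2)/25 = 500/25 = 20, a_7 = floor((22 + 4)/20) = 1.
  m_8 = 20*1 - 4 = 16, d_8 = (516 - 16^2)/20 = 260/20 = 13, a_8 = floor((22 + 16)/13) = 2.
  m_9 = 13*2 - 16 = 10, d_9 = (516 - 10^2)/13 = 416/13 = 32, a_9 = floor((22 + 10)/32) = 1.
  m_10 = 32*1 - 10 = 22, d_10 = (516 - 22^2)/32 = 32/32 = 1, a_10 = floor((22 + 22)/1) = 44.
  m_11 = 1*44 - 22 = 22, d_11 = (516 - 22^2)/1 = 32/1 = 32: (m_11, d_11) = (m_1, d_1) = (22, 32), so from here the quotients repeat a_1, ..., a_10; the period length is 10.
So sqrt(516) = [22; (1, 2, 1, 1, 14, 1, 1, 2, 1, 44)] with period length k = 10.
k is even, so the fundamental solution of x^2 - 516y^2 = 1 is (p_{k-1}, q_{k-1}) = (p_9, q_9); compute convergents through index 9.
Convergents (p_i = a_i*p_{i-1} + p_{i-2}, q_i = a_i*q_{i-1} + q_{i-2} with p_{-2}=0, p_{-1}=1, q_{-2}=1, q_{-1}=0):
  i=0: a_0=22, p_0 = 22*1 + 0 = 22, q_0 = 22*0 + 1 = 1.
  i=1: a_1=1, p_1 = 1*22 + 1 = 23, q_1 = 1*1 + 0 = 1.
  i=2: a_2=2, p_2 = 2*23 + 22 = 68, q_2 = 2*1 + 1 = 3.
  i=3: a_3=1, p_3 = 1*68 + 23 = 91, q_3 = 1*3 + 1 = 4.
  i=4: a_4=1, p_4 = 1*91 + 68 = 159, q_4 = 1*4 + 3 = 7.
  i=5: a_5=14, p_5 = 14*159 + 91 = 2317, q_5 = 14*7 + 4 = 102.
  i=6: a_6=1, p_6 = 1*2317 + 159 = 2476, q_6 = 1*102 + 7 = 109.
  i=7: a_7=1, p_7 = 1*2476 + 2317 = 4793, q_7 = 1*109 + 102 = 211.
  i=8: a_8=2, p_8 = 2*4793 + 2476 = 12062, q_8 = 2*211 + 109 = 531.
  i=9: a_9=1, p_9 = 1*12062 + 4793 = 16855, q_9 = 1*531 + 211 = 742.
Check: 16855^2 - 516*742^2 = 284091025 - 284091024 = 1, so (x, y) = (16855, 742) solves the equation, and by the theorem it is the least positive solution.

(x, y) = (16855, 742)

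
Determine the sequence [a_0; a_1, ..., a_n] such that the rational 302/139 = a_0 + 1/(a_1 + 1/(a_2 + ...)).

Run the Euclidean algorithm on 302 and 139; the successive quotients are the partial quotients a_0, a_1, ... (each step inverts the fractional part left over by the previous one):
  302 = 2*139 + 24, so a_0 = 2.
  139 = 5*24 + 19, so a_1 = 5.
  24 = 1*19 + 5, so a_2 = 1.
  19 = 3*5 + 4, so a_3 = 3.
  5 = 1*4 + 1, so a_4 = 1.
  4 = 4*1 + 0, so a_5 = 4.
The remainder reaches 0 after 6 divisions, so the expansion has 6 partial quotients, read off in order.

[2; 5, 1, 3, 1, 4]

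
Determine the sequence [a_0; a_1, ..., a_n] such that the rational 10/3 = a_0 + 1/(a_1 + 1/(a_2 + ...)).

[3; 3]

Run the Euclidean algorithm on 10 and 3; the successive quotients are the partial quotients a_0, a_1, ... (each step inverts the fractional part left over by the previous one):
  10 = 3*3 + 1, so a_0 = 3.
  3 = 3*1 + 0, so a_1 = 3.
The remainder reaches 0 after 2 divisions, so the expansion has 2 partial quotients, read off in order.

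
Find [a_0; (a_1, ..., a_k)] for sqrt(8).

Write x_i = (sqrt(8) + m_i)/d_i with (m_0, d_0) = (0, 1). a_0 = floor(sqrt(8)) = 2, since 2^2 = 4 <= 8 < 9 = 3^2.
Iterate m_{i+1} = d_i*a_i - m_i, d_{i+1} = (8 - m_{i+1}^2)/d_i, a_{i+1} = floor((a_0 + m_{i+1})/d_{i+1}):
  m_1 = 1*2 - 0 = 2, d_1 = (8 - 2^2)/1 = 4/1 = 4, a_1 = floor((2 + 2)/4) = 1.
  m_2 = 4*1 - 2 = 2, d_2 = (8 - 2^2)/4 = 4/4 = 1, a_2 = floor((2 + 2)/1) = 4.
  m_3 = 1*4 - 2 = 2, d_3 = (8 - 2^2)/1 = 4/1 = 4: (m_3, d_3) = (m_1, d_1) = (2, 4), so from here the quotients repeat a_1, a_2; the period length is 2.
Hence the expansion of sqrt(8) is a_0 = 2 followed by the repeating block 1, 4 (period 2).

[2; (1, 4)]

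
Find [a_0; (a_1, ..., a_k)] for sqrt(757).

Write x_i = (sqrt(757) + m_i)/d_i with (m_0, d_0) = (0, 1). a_0 = floor(sqrt(757)) = 27, since 27^2 = 729 <= 757 < 784 = 28^2.
Iterate m_{i+1} = d_i*a_i - m_i, d_{i+1} = (757 - m_{i+1}^2)/d_i, a_{i+1} = floor((a_0 + m_{i+1})/d_{i+1}):
  m_1 = 1*27 - 0 = 27, d_1 = (757 - 27^2)/1 = 28/1 = 28, a_1 = floor((27 + 27)/28) = 1.
  m_2 = 28*1 - 27 = 1, d_2 = (757 - 1^2)/28 = 756/28 = 27, a_2 = floor((27 + 1)/27) = 1.
  m_3 = 27*1 - 1 = 26, d_3 = (757 - 26^2)/27 = 81/27 = 3, a_3 = floor((27 + 26)/3) = 17.
  m_4 = 3*17 - 26 = 25, d_4 = (757 - 25^2)/3 = 132/3 = 44, a_4 = floor((27 + 25)/44) = 1.
  m_5 = 44*1 - 25 = 19, d_5 = (757 - 19^2)/44 = 396/44 = 9, a_5 = floor((27 + 19)/9) = 5.
  m_6 = 9*5 - 19 = 26, d_6 = (757 - 26^2)/9 = 81/9 = 9, a_6 = floor((27 + 26)/9) = 5.
  m_7 = 9*5 - 26 = 19, d_7 = (757 - 19^2)/9 = 396/9 = 44, a_7 = floor((27 + 19)/44) = 1.
  m_8 = 44*1 - 19 = 25, d_8 = (757 - 25^2)/44 = 132/44 = 3, a_8 = floor((27 + 25)/3) = 17.
  m_9 = 3*17 - 25 = 26, d_9 = (757 - 26^2)/3 = 81/3 = 27, a_9 = floor((27 + 26)/27) = 1.
  m_10 = 27*1 - 26 = 1, d_10 = (757 - 1^2)/27 = 756/27 = 28, a_10 = floor((27 + 1)/28) = 1.
  m_11 = 28*1 - 1 = 27, d_11 = (757 - 27^2)/28 = 28/28 = 1, a_11 = floor((27 + 27)/1) = 54.
  m_12 = 1*54 - 27 = 27, d_12 = (757 - 27^2)/1 = 28/1 = 28: (m_12, d_12) = (m_1, d_1) = (27, 28), so from here the quotients repeat a_1, ..., a_11; the period length is 11.
Hence the expansion of sqrt(757) is a_0 = 27 followed by the repeating block 1, 1, 17, 1, 5, 5, 1, 17, 1, 1, 54 (period 11).

[27; (1, 1, 17, 1, 5, 5, 1, 17, 1, 1, 54)]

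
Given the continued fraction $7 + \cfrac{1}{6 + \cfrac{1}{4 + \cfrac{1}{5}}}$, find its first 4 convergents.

7/1, 43/6, 179/25, 938/131

Using the convergent recurrence p_i = a_i*p_{i-1} + p_{i-2}, q_i = a_i*q_{i-1} + q_{i-2} with p_{-2}=0, p_{-1}=1, q_{-2}=1, q_{-1}=0:
  i=0: a_0=7, p_0 = 7*1 + 0 = 7, q_0 = 7*0 + 1 = 1.
  i=1: a_1=6, p_1 = 6*7 + 1 = 43, q_1 = 6*1 + 0 = 6.
  i=2: a_2=4, p_2 = 4*43 + 7 = 179, q_2 = 4*6 + 1 = 25.
  i=3: a_3=5, p_3 = 5*179 + 43 = 938, q_3 = 5*25 + 6 = 131.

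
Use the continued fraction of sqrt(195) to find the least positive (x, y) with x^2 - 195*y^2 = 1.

(x, y) = (14, 1)

First expand sqrt(195) as a continued fraction. With x_i = (sqrt(195) + m_i)/d_i and (m_0, d_0) = (0, 1): a_0 = floor(sqrt(195)) = 13, since 13^2 = 169 <= 195 < 196 = 14^2.
Iterate m_{i+1} = d_i*a_i - m_i, d_{i+1} = (195 - m_{i+1}^2)/d_i, a_{i+1} = floor((a_0 + m_{i+1})/d_{i+1}):
  m_1 = 1*13 - 0 = 13, d_1 = (195 - 13^2)/1 = 26/1 = 26, a_1 = floor((13 + 13)/26) = 1.
  m_2 = 26*1 - 13 = 13, d_2 = (195 - 13^2)/26 = 26/26 = 1, a_2 = floor((13 + 13)/1) = 26.
  m_3 = 1*26 - 13 = 13, d_3 = (195 - 13^2)/1 = 26/1 = 26: (m_3, d_3) = (m_1, d_1) = (13, 26), so from here the quotients repeat a_1, a_2; the period length is 2.
So sqrt(195) = [13; (1, 26)] with period length k = 2.
k is even, so the fundamental solution of x^2 - 195y^2 = 1 is (p_{k-1}, q_{k-1}) = (p_1, q_1); compute convergents through index 1.
Convergents (p_i = a_i*p_{i-1} + p_{i-2}, q_i = a_i*q_{i-1} + q_{i-2} with p_{-2}=0, p_{-1}=1, q_{-2}=1, q_{-1}=0):
  i=0: a_0=13, p_0 = 13*1 + 0 = 13, q_0 = 13*0 + 1 = 1.
  i=1: a_1=1, p_1 = 1*13 + 1 = 14, q_1 = 1*1 + 0 = 1.
Check: 14^2 - 195*1^2 = 196 - 195 = 1, so (x, y) = (14, 1) solves the equation, and by the theorem it is the least positive solution.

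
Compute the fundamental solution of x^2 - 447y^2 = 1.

First expand sqrt(447) as a continued fraction. With x_i = (sqrt(447) + m_i)/d_i and (m_0, d_0) = (0, 1): a_0 = floor(sqrt(447)) = 21, since 21^2 = 441 <= 447 < 484 = 22^2.
Iterate m_{i+1} = d_i*a_i - m_i, d_{i+1} = (447 - m_{i+1}^2)/d_i, a_{i+1} = floor((a_0 + m_{i+1})/d_{i+1}):
  m_1 = 1*21 - 0 = 21, d_1 = (447 - 21^2)/1 = 6/1 = 6, a_1 = floor((21 + 21)/6) = 7.
  m_2 = 6*7 - 21 = 21, d_2 = (447 - 21^2)/6 = 6/6 = 1, a_2 = floor((21 + 21)/1) = 42.
  m_3 = 1*42 - 21 = 21, d_3 = (447 - 21^2)/1 = 6/1 = 6: (m_3, d_3) = (m_1, d_1) = (21, 6), so from here the quotients repeat a_1, a_2; the period length is 2.
So sqrt(447) = [21; (7, 42)] with period length k = 2.
k is even, so the fundamental solution of x^2 - 447y^2 = 1 is (p_{k-1}, q_{k-1}) = (p_1, q_1); compute convergents through index 1.
Convergents (p_i = a_i*p_{i-1} + p_{i-2}, q_i = a_i*q_{i-1} + q_{i-2} with p_{-2}=0, p_{-1}=1, q_{-2}=1, q_{-1}=0):
  i=0: a_0=21, p_0 = 21*1 + 0 = 21, q_0 = 21*0 + 1 = 1.
  i=1: a_1=7, p_1 = 7*21 + 1 = 148, q_1 = 7*1 + 0 = 7.
Check: 148^2 - 447*7^2 = 21904 - 21903 = 1, so (x, y) = (148, 7) solves the equation, and by the theorem it is the least positive solution.

(x, y) = (148, 7)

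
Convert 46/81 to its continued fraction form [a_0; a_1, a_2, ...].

Run the Euclidean algorithm on 46 and 81; the successive quotients are the partial quotients a_0, a_1, ... (each step inverts the fractional part left over by the previous one):
  46 = 0*81 + 46, so a_0 = 0.
  81 = 1*46 + 35, so a_1 = 1.
  46 = 1*35 + 11, so a_2 = 1.
  35 = 3*11 + 2, so a_3 = 3.
  11 = 5*2 + 1, so a_4 = 5.
  2 = 2*1 + 0, so a_5 = 2.
The remainder reaches 0 after 6 divisions, so the expansion has 6 partial quotients, read off in order.

[0; 1, 1, 3, 5, 2]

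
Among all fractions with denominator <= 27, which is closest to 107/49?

Expand x = 107/49 as a continued fraction with the Euclidean algorithm:
  107 = 2*49 + 9, so a_0 = 2.
  49 = 5*9 + 4, so a_1 = 5.
  9 = 2*4 + 1, so a_2 = 2.
  4 = 4*1 + 0, so a_3 = 4.
so x = [2; 5, 2, 4].
Convergents (p_i = a_i*p_{i-1} + p_{i-2}, q_i = a_i*q_{i-1} + q_{i-2} with p_{-2}=0, p_{-1}=1, q_{-2}=1, q_{-1}=0), until the denominator exceeds 27:
  i=0: a_0=2, p_0 = 2*1 + 0 = 2, q_0 = 2*0 + 1 = 1.
  i=1: a_1=5, p_1 = 5*2 + 1 = 11, q_1 = 5*1 + 0 = 5.
  i=2: a_2=2, p_2 = 2*11 + 2 = 24, q_2 = 2*5 + 1 = 11.
  i=3: a_3=4, p_3 = 4*24 + 11 = 107, q_3 = 4*11 + 5 = 49.
q_3 = 49 > 27, so the last convergent with denominator <= 27 is p_2/q_2 = 24/11.
The closest fraction with denominator <= 27 is either p_2/q_2 or the intermediate fraction (k*p_2 + p_1)/(k*q_2 + q_1) with the largest k >= 1 whose denominator stays <= 27; these approach x as k grows, and every other convergent or intermediate fraction in range is farther away.
Largest k: floor((27 - q_1)/q_2) = floor((27 - 5)/11) = 2.
That gives (2*24 + 11)/(2*11 + 5) = 59/27.
Compare the errors: |x - 24/11| = |107*11 - 24*49|/(49*11) = 1/539, and |x - 59/27| = |107*27 - 59*49|/(49*27) = 2/1323.
Cross-multiplying, 2*539 = 1078 < 1323 = 1*1323, so 2/1323 is smaller: the intermediate fraction 59/27 is closer to x than 24/11.

59/27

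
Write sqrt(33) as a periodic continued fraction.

[5; (1, 2, 1, 10)]

Write x_i = (sqrt(33) + m_i)/d_i with (m_0, d_0) = (0, 1). a_0 = floor(sqrt(33)) = 5, since 5^2 = 25 <= 33 < 36 = 6^2.
Iterate m_{i+1} = d_i*a_i - m_i, d_{i+1} = (33 - m_{i+1}^2)/d_i, a_{i+1} = floor((a_0 + m_{i+1})/d_{i+1}):
  m_1 = 1*5 - 0 = 5, d_1 = (33 - 5^2)/1 = 8/1 = 8, a_1 = floor((5 + 5)/8) = 1.
  m_2 = 8*1 - 5 = 3, d_2 = (33 - 3^2)/8 = 24/8 = 3, a_2 = floor((5 + 3)/3) = 2.
  m_3 = 3*2 - 3 = 3, d_3 = (33 - 3^2)/3 = 24/3 = 8, a_3 = floor((5 + 3)/8) = 1.
  m_4 = 8*1 - 3 = 5, d_4 = (33 - 5^2)/8 = 8/8 = 1, a_4 = floor((5 + 5)/1) = 10.
  m_5 = 1*10 - 5 = 5, d_5 = (33 - 5^2)/1 = 8/1 = 8: (m_5, d_5) = (m_1, d_1) = (5, 8), so from here the quotients repeat a_1, ..., a_4; the period length is 4.
Hence the expansion of sqrt(33) is a_0 = 5 followed by the repeating block 1, 2, 1, 10 (period 4).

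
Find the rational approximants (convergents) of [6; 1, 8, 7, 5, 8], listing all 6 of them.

Using the convergent recurrence p_i = a_i*p_{i-1} + p_{i-2}, q_i = a_i*q_{i-1} + q_{i-2} with p_{-2}=0, p_{-1}=1, q_{-2}=1, q_{-1}=0:
  i=0: a_0=6, p_0 = 6*1 + 0 = 6, q_0 = 6*0 + 1 = 1.
  i=1: a_1=1, p_1 = 1*6 + 1 = 7, q_1 = 1*1 + 0 = 1.
  i=2: a_2=8, p_2 = 8*7 + 6 = 62, q_2 = 8*1 + 1 = 9.
  i=3: a_3=7, p_3 = 7*62 + 7 = 441, q_3 = 7*9 + 1 = 64.
  i=4: a_4=5, p_4 = 5*441 + 62 = 2267, q_4 = 5*64 + 9 = 329.
  i=5: a_5=8, p_5 = 8*2267 + 441 = 18577, q_5 = 8*329 + 64 = 2696.

6/1, 7/1, 62/9, 441/64, 2267/329, 18577/2696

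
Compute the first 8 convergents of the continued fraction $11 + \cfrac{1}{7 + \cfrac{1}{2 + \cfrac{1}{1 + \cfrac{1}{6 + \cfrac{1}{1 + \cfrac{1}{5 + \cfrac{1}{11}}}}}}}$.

11/1, 78/7, 167/15, 245/22, 1637/147, 1882/169, 11047/992, 123399/11081

Using the convergent recurrence p_i = a_i*p_{i-1} + p_{i-2}, q_i = a_i*q_{i-1} + q_{i-2} with p_{-2}=0, p_{-1}=1, q_{-2}=1, q_{-1}=0:
  i=0: a_0=11, p_0 = 11*1 + 0 = 11, q_0 = 11*0 + 1 = 1.
  i=1: a_1=7, p_1 = 7*11 + 1 = 78, q_1 = 7*1 + 0 = 7.
  i=2: a_2=2, p_2 = 2*78 + 11 = 167, q_2 = 2*7 + 1 = 15.
  i=3: a_3=1, p_3 = 1*167 + 78 = 245, q_3 = 1*15 + 7 = 22.
  i=4: a_4=6, p_4 = 6*245 + 167 = 1637, q_4 = 6*22 + 15 = 147.
  i=5: a_5=1, p_5 = 1*1637 + 245 = 1882, q_5 = 1*147 + 22 = 169.
  i=6: a_6=5, p_6 = 5*1882 + 1637 = 11047, q_6 = 5*169 + 147 = 992.
  i=7: a_7=11, p_7 = 11*11047 + 1882 = 123399, q_7 = 11*992 + 169 = 11081.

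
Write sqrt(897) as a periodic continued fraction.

[29; (1, 18, 1, 58)]

Write x_i = (sqrt(897) + m_i)/d_i with (m_0, d_0) = (0, 1). a_0 = floor(sqrt(897)) = 29, since 29^2 = 841 <= 897 < 900 = 30^2.
Iterate m_{i+1} = d_i*a_i - m_i, d_{i+1} = (897 - m_{i+1}^2)/d_i, a_{i+1} = floor((a_0 + m_{i+1})/d_{i+1}):
  m_1 = 1*29 - 0 = 29, d_1 = (897 - 29^2)/1 = 56/1 = 56, a_1 = floor((29 + 29)/56) = 1.
  m_2 = 56*1 - 29 = 27, d_2 = (897 - 27^2)/56 = 168/56 = 3, a_2 = floor((29 + 27)/3) = 18.
  m_3 = 3*18 - 27 = 27, d_3 = (897 - 27^2)/3 = 168/3 = 56, a_3 = floor((29 + 27)/56) = 1.
  m_4 = 56*1 - 27 = 29, d_4 = (897 - 29^2)/56 = 56/56 = 1, a_4 = floor((29 + 29)/1) = 58.
  m_5 = 1*58 - 29 = 29, d_5 = (897 - 29^2)/1 = 56/1 = 56: (m_5, d_5) = (m_1, d_1) = (29, 56), so from here the quotients repeat a_1, ..., a_4; the period length is 4.
Hence the expansion of sqrt(897) is a_0 = 29 followed by the repeating block 1, 18, 1, 58 (period 4).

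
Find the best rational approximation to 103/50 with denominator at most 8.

2/1

Expand x = 103/50 as a continued fraction with the Euclidean algorithm:
  103 = 2*50 + 3, so a_0 = 2.
  50 = 16*3 + 2, so a_1 = 16.
  3 = 1*2 + 1, so a_2 = 1.
  2 = 2*1 + 0, so a_3 = 2.
so x = [2; 16, 1, 2].
Convergents (p_i = a_i*p_{i-1} + p_{i-2}, q_i = a_i*q_{i-1} + q_{i-2} with p_{-2}=0, p_{-1}=1, q_{-2}=1, q_{-1}=0), until the denominator exceeds 8:
  i=0: a_0=2, p_0 = 2*1 + 0 = 2, q_0 = 2*0 + 1 = 1.
  i=1: a_1=16, p_1 = 16*2 + 1 = 33, q_1 = 16*1 + 0 = 16.
q_1 = 16 > 8, so the last convergent with denominator <= 8 is p_0/q_0 = 2/1.
The closest fraction with denominator <= 8 is either p_0/q_0 or the intermediate fraction (k*p_0 + p_{-1})/(k*q_0 + q_{-1}) with the largest k >= 1 whose denominator stays <= 8; these approach x as k grows, and every other convergent or intermediate fraction in range is farther away.
Largest k: floor((8 - q_{-1})/q_0) = floor((8 - 0)/1) = 8 (using the seeds p_{-1} = 1, q_{-1} = 0).
That gives (8*2 + 1)/(8*1 + 0) = 17/8.
Compare the errors: |x - 2/1| = |103*1 - 2*50|/(50*1) = 3/50, and |x - 17/8| = |103*8 - 17*50|/(50*8) = 26/400.
Cross-multiplying, 3*400 = 1200 < 1300 = 26*50, so 3/50 is smaller: the convergent 2/1 is closer to x than 17/8.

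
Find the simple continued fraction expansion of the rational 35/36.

Run the Euclidean algorithm on 35 and 36; the successive quotients are the partial quotients a_0, a_1, ... (each step inverts the fractional part left over by the previous one):
  35 = 0*36 + 35, so a_0 = 0.
  36 = 1*35 + 1, so a_1 = 1.
  35 = 35*1 + 0, so a_2 = 35.
The remainder reaches 0 after 3 divisions, so the expansion has 3 partial quotients, read off in order.

[0; 1, 35]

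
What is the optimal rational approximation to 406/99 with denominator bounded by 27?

41/10

Expand x = 406/99 as a continued fraction with the Euclidean algorithm:
  406 = 4*99 + 10, so a_0 = 4.
  99 = 9*10 + 9, so a_1 = 9.
  10 = 1*9 + 1, so a_2 = 1.
  9 = 9*1 + 0, so a_3 = 9.
so x = [4; 9, 1, 9].
Convergents (p_i = a_i*p_{i-1} + p_{i-2}, q_i = a_i*q_{i-1} + q_{i-2} with p_{-2}=0, p_{-1}=1, q_{-2}=1, q_{-1}=0), until the denominator exceeds 27:
  i=0: a_0=4, p_0 = 4*1 + 0 = 4, q_0 = 4*0 + 1 = 1.
  i=1: a_1=9, p_1 = 9*4 + 1 = 37, q_1 = 9*1 + 0 = 9.
  i=2: a_2=1, p_2 = 1*37 + 4 = 41, q_2 = 1*9 + 1 = 10.
  i=3: a_3=9, p_3 = 9*41 + 37 = 406, q_3 = 9*10 + 9 = 99.
q_3 = 99 > 27, so the last convergent with denominator <= 27 is p_2/q_2 = 41/10.
The closest fraction with denominator <= 27 is either p_2/q_2 or the intermediate fraction (k*p_2 + p_1)/(k*q_2 + q_1) with the largest k >= 1 whose denominator stays <= 27; these approach x as k grows, and every other convergent or intermediate fraction in range is farther away.
Largest k: floor((27 - q_1)/q_2) = floor((27 - 9)/10) = 1.
That gives (1*41 + 37)/(1*10 + 9) = 78/19.
Compare the errors: |x - 41/10| = |406*10 - 41*99|/(99*10) = 1/990, and |x - 78/19| = |406*19 - 78*99|/(99*19) = 8/1881.
Cross-multiplying, 1*1881 = 1881 < 7920 = 8*990, so 1/990 is smaller: the convergent 41/10 is closer to x than 78/19.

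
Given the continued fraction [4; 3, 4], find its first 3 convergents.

Using the convergent recurrence p_i = a_i*p_{i-1} + p_{i-2}, q_i = a_i*q_{i-1} + q_{i-2} with p_{-2}=0, p_{-1}=1, q_{-2}=1, q_{-1}=0:
  i=0: a_0=4, p_0 = 4*1 + 0 = 4, q_0 = 4*0 + 1 = 1.
  i=1: a_1=3, p_1 = 3*4 + 1 = 13, q_1 = 3*1 + 0 = 3.
  i=2: a_2=4, p_2 = 4*13 + 4 = 56, q_2 = 4*3 + 1 = 13.

4/1, 13/3, 56/13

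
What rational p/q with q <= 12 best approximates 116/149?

7/9

Expand x = 116/149 as a continued fraction with the Euclidean algorithm:
  116 = 0*149 + 116, so a_0 = 0.
  149 = 1*116 + 33, so a_1 = 1.
  116 = 3*33 + 17, so a_2 = 3.
  33 = 1*17 + 16, so a_3 = 1.
  17 = 1*16 + 1, so a_4 = 1.
  16 = 16*1 + 0, so a_5 = 16.
so x = [0; 1, 3, 1, 1, 16].
Convergents (p_i = a_i*p_{i-1} + p_{i-2}, q_i = a_i*q_{i-1} + q_{i-2} with p_{-2}=0, p_{-1}=1, q_{-2}=1, q_{-1}=0), until the denominator exceeds 12:
  i=0: a_0=0, p_0 = 0*1 + 0 = 0, q_0 = 0*0 + 1 = 1.
  i=1: a_1=1, p_1 = 1*0 + 1 = 1, q_1 = 1*1 + 0 = 1.
  i=2: a_2=3, p_2 = 3*1 + 0 = 3, q_2 = 3*1 + 1 = 4.
  i=3: a_3=1, p_3 = 1*3 + 1 = 4, q_3 = 1*4 + 1 = 5.
  i=4: a_4=1, p_4 = 1*4 + 3 = 7, q_4 = 1*5 + 4 = 9.
  i=5: a_5=16, p_5 = 16*7 + 4 = 116, q_5 = 16*9 + 5 = 149.
q_5 = 149 > 12, so the last convergent with denominator <= 12 is p_4/q_4 = 7/9.
The closest fraction with denominator <= 12 is either p_4/q_4 or the intermediate fraction (k*p_4 + p_3)/(k*q_4 + q_3) with the largest k >= 1 whose denominator stays <= 12; these approach x as k grows, and every other convergent or intermediate fraction in range is farther away.
Largest k: floor((12 - q_3)/q_4) = floor((12 - 5)/9) = 0.
Since k = 0, no intermediate fraction beyond p_4/q_4 has denominator <= 12, so the convergent 7/9 is the closest (its error is |116*9 - 7*149|/(149*9) = 1/1341).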